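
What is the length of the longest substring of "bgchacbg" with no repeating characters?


Input: "bgchacbg"
Sliding window (track last position of each char):
  Position 0 ('b'): window [0,0] length 1 -- new best
  Position 1 ('g'): window [0,1] length 2 -- new best
  Position 2 ('c'): window [0,2] length 3 -- new best
  Position 3 ('h'): window [0,3] length 4 -- new best
  Position 4 ('a'): window [0,4] length 5 -- new best
  Position 5 ('c'): repeat (last at 2), move window start to 3
  Position 5 ('c'): window [3,5] length 3
  Position 6 ('b'): window [3,6] length 4
  Position 7 ('g'): window [3,7] length 5
Longest substring with no repeats: "bgcha" with length 5

5


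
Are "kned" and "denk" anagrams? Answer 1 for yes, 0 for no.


Strings: "kned", "denk"
Sorted first:  dekn
Sorted second: dekn
Sorted forms match => anagrams

1


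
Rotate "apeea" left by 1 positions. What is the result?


Input: "apeea", rotate left by 1
First 1 characters: "a"
Remaining characters: "peea"
Concatenate remaining + first: "peea" + "a" = "peeaa"

peeaa


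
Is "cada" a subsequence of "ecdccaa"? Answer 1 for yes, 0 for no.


Check if "cada" is a subsequence of "ecdccaa"
Greedy scan:
  Position 0 ('e'): no match needed
  Position 1 ('c'): matches sub[0] = 'c'
  Position 2 ('d'): no match needed
  Position 3 ('c'): no match needed
  Position 4 ('c'): no match needed
  Position 5 ('a'): matches sub[1] = 'a'
  Position 6 ('a'): no match needed
Only matched 2/4 characters => not a subsequence

0


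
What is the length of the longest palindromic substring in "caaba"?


Input: "caaba"
Checking substrings for palindromes:
  [2:5] "aba" (len 3) => palindrome
  [1:3] "aa" (len 2) => palindrome
Longest palindromic substring: "aba" with length 3

3


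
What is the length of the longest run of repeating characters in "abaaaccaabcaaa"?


Input: "abaaaccaabcaaa"
Scanning for longest run:
  Position 1 ('b'): new char, reset run to 1
  Position 2 ('a'): new char, reset run to 1
  Position 3 ('a'): continues run of 'a', length=2
  Position 4 ('a'): continues run of 'a', length=3
  Position 5 ('c'): new char, reset run to 1
  Position 6 ('c'): continues run of 'c', length=2
  Position 7 ('a'): new char, reset run to 1
  Position 8 ('a'): continues run of 'a', length=2
  Position 9 ('b'): new char, reset run to 1
  Position 10 ('c'): new char, reset run to 1
  Position 11 ('a'): new char, reset run to 1
  Position 12 ('a'): continues run of 'a', length=2
  Position 13 ('a'): continues run of 'a', length=3
Longest run: 'a' with length 3

3


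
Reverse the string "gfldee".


Input: gfldee
Reading characters right to left:
  Position 5: 'e'
  Position 4: 'e'
  Position 3: 'd'
  Position 2: 'l'
  Position 1: 'f'
  Position 0: 'g'
Reversed: eedlfg

eedlfg


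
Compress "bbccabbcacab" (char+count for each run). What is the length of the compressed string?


Input: bbccabbcacab
Runs:
  'b' x 2 => "b2"
  'c' x 2 => "c2"
  'a' x 1 => "a1"
  'b' x 2 => "b2"
  'c' x 1 => "c1"
  'a' x 1 => "a1"
  'c' x 1 => "c1"
  'a' x 1 => "a1"
  'b' x 1 => "b1"
Compressed: "b2c2a1b2c1a1c1a1b1"
Compressed length: 18

18


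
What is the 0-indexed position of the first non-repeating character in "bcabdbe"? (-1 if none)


Input: bcabdbe
Character frequencies:
  'a': 1
  'b': 3
  'c': 1
  'd': 1
  'e': 1
Scanning left to right for freq == 1:
  Position 0 ('b'): freq=3, skip
  Position 1 ('c'): unique! => answer = 1

1


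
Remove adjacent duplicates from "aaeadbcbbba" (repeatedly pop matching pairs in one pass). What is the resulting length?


Input: aaeadbcbbba
Stack-based adjacent duplicate removal:
  Read 'a': push. Stack: a
  Read 'a': matches stack top 'a' => pop. Stack: (empty)
  Read 'e': push. Stack: e
  Read 'a': push. Stack: ea
  Read 'd': push. Stack: ead
  Read 'b': push. Stack: eadb
  Read 'c': push. Stack: eadbc
  Read 'b': push. Stack: eadbcb
  Read 'b': matches stack top 'b' => pop. Stack: eadbc
  Read 'b': push. Stack: eadbcb
  Read 'a': push. Stack: eadbcba
Final stack: "eadbcba" (length 7)

7


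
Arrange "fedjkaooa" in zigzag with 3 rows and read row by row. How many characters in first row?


Zigzag "fedjkaooa" into 3 rows:
Placing characters:
  'f' => row 0
  'e' => row 1
  'd' => row 2
  'j' => row 1
  'k' => row 0
  'a' => row 1
  'o' => row 2
  'o' => row 1
  'a' => row 0
Rows:
  Row 0: "fka"
  Row 1: "ejao"
  Row 2: "do"
First row length: 3

3


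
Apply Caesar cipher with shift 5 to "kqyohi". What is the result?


Caesar cipher: shift "kqyohi" by 5
  'k' (pos 10) + 5 = pos 15 = 'p'
  'q' (pos 16) + 5 = pos 21 = 'v'
  'y' (pos 24) + 5 = pos 3 = 'd'
  'o' (pos 14) + 5 = pos 19 = 't'
  'h' (pos 7) + 5 = pos 12 = 'm'
  'i' (pos 8) + 5 = pos 13 = 'n'
Result: pvdtmn

pvdtmn


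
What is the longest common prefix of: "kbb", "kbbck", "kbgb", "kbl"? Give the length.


Words: kbb, kbbck, kbgb, kbl
  Position 0: all 'k' => match
  Position 1: all 'b' => match
  Position 2: ('b', 'b', 'g', 'l') => mismatch, stop
LCP = "kb" (length 2)

2


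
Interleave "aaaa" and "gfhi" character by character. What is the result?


Interleaving "aaaa" and "gfhi":
  Position 0: 'a' from first, 'g' from second => "ag"
  Position 1: 'a' from first, 'f' from second => "af"
  Position 2: 'a' from first, 'h' from second => "ah"
  Position 3: 'a' from first, 'i' from second => "ai"
Result: agafahai

agafahai


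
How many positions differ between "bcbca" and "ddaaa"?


Comparing "bcbca" and "ddaaa" position by position:
  Position 0: 'b' vs 'd' => DIFFER
  Position 1: 'c' vs 'd' => DIFFER
  Position 2: 'b' vs 'a' => DIFFER
  Position 3: 'c' vs 'a' => DIFFER
  Position 4: 'a' vs 'a' => same
Positions that differ: 4

4


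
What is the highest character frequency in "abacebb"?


Input: abacebb
Character counts:
  'a': 2
  'b': 3
  'c': 1
  'e': 1
Maximum frequency: 3

3


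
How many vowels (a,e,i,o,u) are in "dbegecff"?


Input: dbegecff
Checking each character:
  'd' at position 0: consonant
  'b' at position 1: consonant
  'e' at position 2: vowel (running total: 1)
  'g' at position 3: consonant
  'e' at position 4: vowel (running total: 2)
  'c' at position 5: consonant
  'f' at position 6: consonant
  'f' at position 7: consonant
Total vowels: 2

2


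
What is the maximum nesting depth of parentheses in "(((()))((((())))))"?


Input: "(((()))((((())))))"
Tracking depth:
  Position 0 '(': depth becomes 1
  Position 1 '(': depth becomes 2
  Position 2 '(': depth becomes 3
  Position 3 '(': depth becomes 4
  Position 4 ')': depth becomes 3
  Position 5 ')': depth becomes 2
  Position 6 ')': depth becomes 1
  Position 7 '(': depth becomes 2
  Position 8 '(': depth becomes 3
  Position 9 '(': depth becomes 4
  Position 10 '(': depth becomes 5
  Position 11 '(': depth becomes 6
  Position 12 ')': depth becomes 5
  Position 13 ')': depth becomes 4
  Position 14 ')': depth becomes 3
  Position 15 ')': depth becomes 2
  Position 16 ')': depth becomes 1
  Position 17 ')': depth becomes 0
Maximum depth reached: 6

6


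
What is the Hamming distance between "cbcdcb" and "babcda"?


Comparing "cbcdcb" and "babcda" position by position:
  Position 0: 'c' vs 'b' => differ
  Position 1: 'b' vs 'a' => differ
  Position 2: 'c' vs 'b' => differ
  Position 3: 'd' vs 'c' => differ
  Position 4: 'c' vs 'd' => differ
  Position 5: 'b' vs 'a' => differ
Total differences (Hamming distance): 6

6


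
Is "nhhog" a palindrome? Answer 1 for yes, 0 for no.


Input: nhhog
Reversed: gohhn
  Compare pos 0 ('n') with pos 4 ('g'): MISMATCH
  Compare pos 1 ('h') with pos 3 ('o'): MISMATCH
Result: not a palindrome

0


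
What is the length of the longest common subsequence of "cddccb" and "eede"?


LCS of "cddccb" and "eede"
DP table:
           e    e    d    e
      0    0    0    0    0
  c   0    0    0    0    0
  d   0    0    0    1    1
  d   0    0    0    1    1
  c   0    0    0    1    1
  c   0    0    0    1    1
  b   0    0    0    1    1
LCS length = dp[6][4] = 1

1


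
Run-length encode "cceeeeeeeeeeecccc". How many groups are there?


Input: cceeeeeeeeeeecccc
Scanning for consecutive runs:
  Group 1: 'c' x 2 (positions 0-1)
  Group 2: 'e' x 11 (positions 2-12)
  Group 3: 'c' x 4 (positions 13-16)
Total groups: 3

3


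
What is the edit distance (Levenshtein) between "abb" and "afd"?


Computing edit distance: "abb" -> "afd"
DP table:
           a    f    d
      0    1    2    3
  a   1    0    1    2
  b   2    1    1    2
  b   3    2    2    2
Edit distance = dp[3][3] = 2

2


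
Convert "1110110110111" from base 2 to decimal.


Input: "1110110110111" in base 2
Positional expansion:
  Digit '1' (value 1) x 2^12 = 4096
  Digit '1' (value 1) x 2^11 = 2048
  Digit '1' (value 1) x 2^10 = 1024
  Digit '0' (value 0) x 2^9 = 0
  Digit '1' (value 1) x 2^8 = 256
  Digit '1' (value 1) x 2^7 = 128
  Digit '0' (value 0) x 2^6 = 0
  Digit '1' (value 1) x 2^5 = 32
  Digit '1' (value 1) x 2^4 = 16
  Digit '0' (value 0) x 2^3 = 0
  Digit '1' (value 1) x 2^2 = 4
  Digit '1' (value 1) x 2^1 = 2
  Digit '1' (value 1) x 2^0 = 1
Sum = 7607

7607


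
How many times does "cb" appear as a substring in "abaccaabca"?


Searching for "cb" in "abaccaabca"
Scanning each position:
  Position 0: "ab" => no
  Position 1: "ba" => no
  Position 2: "ac" => no
  Position 3: "cc" => no
  Position 4: "ca" => no
  Position 5: "aa" => no
  Position 6: "ab" => no
  Position 7: "bc" => no
  Position 8: "ca" => no
Total occurrences: 0

0


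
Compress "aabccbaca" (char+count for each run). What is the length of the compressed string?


Input: aabccbaca
Runs:
  'a' x 2 => "a2"
  'b' x 1 => "b1"
  'c' x 2 => "c2"
  'b' x 1 => "b1"
  'a' x 1 => "a1"
  'c' x 1 => "c1"
  'a' x 1 => "a1"
Compressed: "a2b1c2b1a1c1a1"
Compressed length: 14

14


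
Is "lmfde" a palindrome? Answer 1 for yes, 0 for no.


Input: lmfde
Reversed: edfml
  Compare pos 0 ('l') with pos 4 ('e'): MISMATCH
  Compare pos 1 ('m') with pos 3 ('d'): MISMATCH
Result: not a palindrome

0


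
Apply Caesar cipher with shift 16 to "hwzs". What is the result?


Caesar cipher: shift "hwzs" by 16
  'h' (pos 7) + 16 = pos 23 = 'x'
  'w' (pos 22) + 16 = pos 12 = 'm'
  'z' (pos 25) + 16 = pos 15 = 'p'
  's' (pos 18) + 16 = pos 8 = 'i'
Result: xmpi

xmpi


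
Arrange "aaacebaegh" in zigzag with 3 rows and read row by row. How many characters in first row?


Zigzag "aaacebaegh" into 3 rows:
Placing characters:
  'a' => row 0
  'a' => row 1
  'a' => row 2
  'c' => row 1
  'e' => row 0
  'b' => row 1
  'a' => row 2
  'e' => row 1
  'g' => row 0
  'h' => row 1
Rows:
  Row 0: "aeg"
  Row 1: "acbeh"
  Row 2: "aa"
First row length: 3

3


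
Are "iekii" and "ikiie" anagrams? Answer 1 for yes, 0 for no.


Strings: "iekii", "ikiie"
Sorted first:  eiiik
Sorted second: eiiik
Sorted forms match => anagrams

1


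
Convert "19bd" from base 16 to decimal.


Input: "19bd" in base 16
Positional expansion:
  Digit '1' (value 1) x 16^3 = 4096
  Digit '9' (value 9) x 16^2 = 2304
  Digit 'b' (value 11) x 16^1 = 176
  Digit 'd' (value 13) x 16^0 = 13
Sum = 6589

6589


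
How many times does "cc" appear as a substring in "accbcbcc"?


Searching for "cc" in "accbcbcc"
Scanning each position:
  Position 0: "ac" => no
  Position 1: "cc" => MATCH
  Position 2: "cb" => no
  Position 3: "bc" => no
  Position 4: "cb" => no
  Position 5: "bc" => no
  Position 6: "cc" => MATCH
Total occurrences: 2

2


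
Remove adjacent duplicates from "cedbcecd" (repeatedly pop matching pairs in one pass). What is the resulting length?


Input: cedbcecd
Stack-based adjacent duplicate removal:
  Read 'c': push. Stack: c
  Read 'e': push. Stack: ce
  Read 'd': push. Stack: ced
  Read 'b': push. Stack: cedb
  Read 'c': push. Stack: cedbc
  Read 'e': push. Stack: cedbce
  Read 'c': push. Stack: cedbcec
  Read 'd': push. Stack: cedbcecd
Final stack: "cedbcecd" (length 8)

8


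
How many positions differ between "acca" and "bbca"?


Comparing "acca" and "bbca" position by position:
  Position 0: 'a' vs 'b' => DIFFER
  Position 1: 'c' vs 'b' => DIFFER
  Position 2: 'c' vs 'c' => same
  Position 3: 'a' vs 'a' => same
Positions that differ: 2

2


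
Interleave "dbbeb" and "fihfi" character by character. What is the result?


Interleaving "dbbeb" and "fihfi":
  Position 0: 'd' from first, 'f' from second => "df"
  Position 1: 'b' from first, 'i' from second => "bi"
  Position 2: 'b' from first, 'h' from second => "bh"
  Position 3: 'e' from first, 'f' from second => "ef"
  Position 4: 'b' from first, 'i' from second => "bi"
Result: dfbibhefbi

dfbibhefbi


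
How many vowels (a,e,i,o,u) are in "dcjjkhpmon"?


Input: dcjjkhpmon
Checking each character:
  'd' at position 0: consonant
  'c' at position 1: consonant
  'j' at position 2: consonant
  'j' at position 3: consonant
  'k' at position 4: consonant
  'h' at position 5: consonant
  'p' at position 6: consonant
  'm' at position 7: consonant
  'o' at position 8: vowel (running total: 1)
  'n' at position 9: consonant
Total vowels: 1

1


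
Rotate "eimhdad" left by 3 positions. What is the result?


Input: "eimhdad", rotate left by 3
First 3 characters: "eim"
Remaining characters: "hdad"
Concatenate remaining + first: "hdad" + "eim" = "hdadeim"

hdadeim


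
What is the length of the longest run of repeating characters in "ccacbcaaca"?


Input: "ccacbcaaca"
Scanning for longest run:
  Position 1 ('c'): continues run of 'c', length=2
  Position 2 ('a'): new char, reset run to 1
  Position 3 ('c'): new char, reset run to 1
  Position 4 ('b'): new char, reset run to 1
  Position 5 ('c'): new char, reset run to 1
  Position 6 ('a'): new char, reset run to 1
  Position 7 ('a'): continues run of 'a', length=2
  Position 8 ('c'): new char, reset run to 1
  Position 9 ('a'): new char, reset run to 1
Longest run: 'c' with length 2

2


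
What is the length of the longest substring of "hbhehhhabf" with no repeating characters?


Input: "hbhehhhabf"
Sliding window (track last position of each char):
  Position 0 ('h'): window [0,0] length 1 -- new best
  Position 1 ('b'): window [0,1] length 2 -- new best
  Position 2 ('h'): repeat (last at 0), move window start to 1
  Position 2 ('h'): window [1,2] length 2
  Position 3 ('e'): window [1,3] length 3 -- new best
  Position 4 ('h'): repeat (last at 2), move window start to 3
  Position 4 ('h'): window [3,4] length 2
  Position 5 ('h'): repeat (last at 4), move window start to 5
  Position 5 ('h'): window [5,5] length 1
  Position 6 ('h'): repeat (last at 5), move window start to 6
  Position 6 ('h'): window [6,6] length 1
  Position 7 ('a'): window [6,7] length 2
  Position 8 ('b'): window [6,8] length 3
  Position 9 ('f'): window [6,9] length 4 -- new best
Longest substring with no repeats: "habf" with length 4

4


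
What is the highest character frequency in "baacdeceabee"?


Input: baacdeceabee
Character counts:
  'a': 3
  'b': 2
  'c': 2
  'd': 1
  'e': 4
Maximum frequency: 4

4


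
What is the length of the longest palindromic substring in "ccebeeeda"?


Input: "ccebeeeda"
Checking substrings for palindromes:
  [2:5] "ebe" (len 3) => palindrome
  [4:7] "eee" (len 3) => palindrome
  [0:2] "cc" (len 2) => palindrome
  [4:6] "ee" (len 2) => palindrome
  [5:7] "ee" (len 2) => palindrome
Longest palindromic substring: "ebe" with length 3

3


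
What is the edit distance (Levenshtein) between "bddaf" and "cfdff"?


Computing edit distance: "bddaf" -> "cfdff"
DP table:
           c    f    d    f    f
      0    1    2    3    4    5
  b   1    1    2    3    4    5
  d   2    2    2    2    3    4
  d   3    3    3    2    3    4
  a   4    4    4    3    3    4
  f   5    5    4    4    3    3
Edit distance = dp[5][5] = 3

3


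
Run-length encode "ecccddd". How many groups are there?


Input: ecccddd
Scanning for consecutive runs:
  Group 1: 'e' x 1 (positions 0-0)
  Group 2: 'c' x 3 (positions 1-3)
  Group 3: 'd' x 3 (positions 4-6)
Total groups: 3

3


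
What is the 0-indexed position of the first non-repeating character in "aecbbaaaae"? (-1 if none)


Input: aecbbaaaae
Character frequencies:
  'a': 5
  'b': 2
  'c': 1
  'e': 2
Scanning left to right for freq == 1:
  Position 0 ('a'): freq=5, skip
  Position 1 ('e'): freq=2, skip
  Position 2 ('c'): unique! => answer = 2

2


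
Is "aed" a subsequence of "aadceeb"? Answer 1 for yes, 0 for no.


Check if "aed" is a subsequence of "aadceeb"
Greedy scan:
  Position 0 ('a'): matches sub[0] = 'a'
  Position 1 ('a'): no match needed
  Position 2 ('d'): no match needed
  Position 3 ('c'): no match needed
  Position 4 ('e'): matches sub[1] = 'e'
  Position 5 ('e'): no match needed
  Position 6 ('b'): no match needed
Only matched 2/3 characters => not a subsequence

0


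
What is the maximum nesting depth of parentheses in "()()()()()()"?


Input: "()()()()()()"
Tracking depth:
  Position 0 '(': depth becomes 1
  Position 1 ')': depth becomes 0
  Position 2 '(': depth becomes 1
  Position 3 ')': depth becomes 0
  Position 4 '(': depth becomes 1
  Position 5 ')': depth becomes 0
  Position 6 '(': depth becomes 1
  Position 7 ')': depth becomes 0
  Position 8 '(': depth becomes 1
  Position 9 ')': depth becomes 0
  Position 10 '(': depth becomes 1
  Position 11 ')': depth becomes 0
Maximum depth reached: 1

1


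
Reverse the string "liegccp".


Input: liegccp
Reading characters right to left:
  Position 6: 'p'
  Position 5: 'c'
  Position 4: 'c'
  Position 3: 'g'
  Position 2: 'e'
  Position 1: 'i'
  Position 0: 'l'
Reversed: pccgeil

pccgeil


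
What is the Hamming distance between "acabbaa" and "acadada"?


Comparing "acabbaa" and "acadada" position by position:
  Position 0: 'a' vs 'a' => same
  Position 1: 'c' vs 'c' => same
  Position 2: 'a' vs 'a' => same
  Position 3: 'b' vs 'd' => differ
  Position 4: 'b' vs 'a' => differ
  Position 5: 'a' vs 'd' => differ
  Position 6: 'a' vs 'a' => same
Total differences (Hamming distance): 3

3


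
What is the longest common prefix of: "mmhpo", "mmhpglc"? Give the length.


Words: mmhpo, mmhpglc
  Position 0: all 'm' => match
  Position 1: all 'm' => match
  Position 2: all 'h' => match
  Position 3: all 'p' => match
  Position 4: ('o', 'g') => mismatch, stop
LCP = "mmhp" (length 4)

4


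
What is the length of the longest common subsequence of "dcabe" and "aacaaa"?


LCS of "dcabe" and "aacaaa"
DP table:
           a    a    c    a    a    a
      0    0    0    0    0    0    0
  d   0    0    0    0    0    0    0
  c   0    0    0    1    1    1    1
  a   0    1    1    1    2    2    2
  b   0    1    1    1    2    2    2
  e   0    1    1    1    2    2    2
LCS length = dp[5][6] = 2

2


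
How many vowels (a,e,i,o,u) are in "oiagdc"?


Input: oiagdc
Checking each character:
  'o' at position 0: vowel (running total: 1)
  'i' at position 1: vowel (running total: 2)
  'a' at position 2: vowel (running total: 3)
  'g' at position 3: consonant
  'd' at position 4: consonant
  'c' at position 5: consonant
Total vowels: 3

3


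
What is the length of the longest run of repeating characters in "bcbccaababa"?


Input: "bcbccaababa"
Scanning for longest run:
  Position 1 ('c'): new char, reset run to 1
  Position 2 ('b'): new char, reset run to 1
  Position 3 ('c'): new char, reset run to 1
  Position 4 ('c'): continues run of 'c', length=2
  Position 5 ('a'): new char, reset run to 1
  Position 6 ('a'): continues run of 'a', length=2
  Position 7 ('b'): new char, reset run to 1
  Position 8 ('a'): new char, reset run to 1
  Position 9 ('b'): new char, reset run to 1
  Position 10 ('a'): new char, reset run to 1
Longest run: 'c' with length 2

2


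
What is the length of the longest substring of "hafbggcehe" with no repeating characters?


Input: "hafbggcehe"
Sliding window (track last position of each char):
  Position 0 ('h'): window [0,0] length 1 -- new best
  Position 1 ('a'): window [0,1] length 2 -- new best
  Position 2 ('f'): window [0,2] length 3 -- new best
  Position 3 ('b'): window [0,3] length 4 -- new best
  Position 4 ('g'): window [0,4] length 5 -- new best
  Position 5 ('g'): repeat (last at 4), move window start to 5
  Position 5 ('g'): window [5,5] length 1
  Position 6 ('c'): window [5,6] length 2
  Position 7 ('e'): window [5,7] length 3
  Position 8 ('h'): window [5,8] length 4
  Position 9 ('e'): repeat (last at 7), move window start to 8
  Position 9 ('e'): window [8,9] length 2
Longest substring with no repeats: "hafbg" with length 5

5


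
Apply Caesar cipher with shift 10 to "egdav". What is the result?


Caesar cipher: shift "egdav" by 10
  'e' (pos 4) + 10 = pos 14 = 'o'
  'g' (pos 6) + 10 = pos 16 = 'q'
  'd' (pos 3) + 10 = pos 13 = 'n'
  'a' (pos 0) + 10 = pos 10 = 'k'
  'v' (pos 21) + 10 = pos 5 = 'f'
Result: oqnkf

oqnkf


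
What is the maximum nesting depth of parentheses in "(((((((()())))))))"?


Input: "(((((((()())))))))"
Tracking depth:
  Position 0 '(': depth becomes 1
  Position 1 '(': depth becomes 2
  Position 2 '(': depth becomes 3
  Position 3 '(': depth becomes 4
  Position 4 '(': depth becomes 5
  Position 5 '(': depth becomes 6
  Position 6 '(': depth becomes 7
  Position 7 '(': depth becomes 8
  Position 8 ')': depth becomes 7
  Position 9 '(': depth becomes 8
  Position 10 ')': depth becomes 7
  Position 11 ')': depth becomes 6
  Position 12 ')': depth becomes 5
  Position 13 ')': depth becomes 4
  Position 14 ')': depth becomes 3
  Position 15 ')': depth becomes 2
  Position 16 ')': depth becomes 1
  Position 17 ')': depth becomes 0
Maximum depth reached: 8

8


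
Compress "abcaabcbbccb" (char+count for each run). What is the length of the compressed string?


Input: abcaabcbbccb
Runs:
  'a' x 1 => "a1"
  'b' x 1 => "b1"
  'c' x 1 => "c1"
  'a' x 2 => "a2"
  'b' x 1 => "b1"
  'c' x 1 => "c1"
  'b' x 2 => "b2"
  'c' x 2 => "c2"
  'b' x 1 => "b1"
Compressed: "a1b1c1a2b1c1b2c2b1"
Compressed length: 18

18


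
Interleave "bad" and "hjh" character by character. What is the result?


Interleaving "bad" and "hjh":
  Position 0: 'b' from first, 'h' from second => "bh"
  Position 1: 'a' from first, 'j' from second => "aj"
  Position 2: 'd' from first, 'h' from second => "dh"
Result: bhajdh

bhajdh


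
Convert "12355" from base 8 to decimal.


Input: "12355" in base 8
Positional expansion:
  Digit '1' (value 1) x 8^4 = 4096
  Digit '2' (value 2) x 8^3 = 1024
  Digit '3' (value 3) x 8^2 = 192
  Digit '5' (value 5) x 8^1 = 40
  Digit '5' (value 5) x 8^0 = 5
Sum = 5357

5357


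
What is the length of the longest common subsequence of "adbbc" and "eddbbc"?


LCS of "adbbc" and "eddbbc"
DP table:
           e    d    d    b    b    c
      0    0    0    0    0    0    0
  a   0    0    0    0    0    0    0
  d   0    0    1    1    1    1    1
  b   0    0    1    1    2    2    2
  b   0    0    1    1    2    3    3
  c   0    0    1    1    2    3    4
LCS length = dp[5][6] = 4

4


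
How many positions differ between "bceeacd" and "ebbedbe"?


Comparing "bceeacd" and "ebbedbe" position by position:
  Position 0: 'b' vs 'e' => DIFFER
  Position 1: 'c' vs 'b' => DIFFER
  Position 2: 'e' vs 'b' => DIFFER
  Position 3: 'e' vs 'e' => same
  Position 4: 'a' vs 'd' => DIFFER
  Position 5: 'c' vs 'b' => DIFFER
  Position 6: 'd' vs 'e' => DIFFER
Positions that differ: 6

6


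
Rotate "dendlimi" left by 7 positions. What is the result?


Input: "dendlimi", rotate left by 7
First 7 characters: "dendlim"
Remaining characters: "i"
Concatenate remaining + first: "i" + "dendlim" = "idendlim"

idendlim


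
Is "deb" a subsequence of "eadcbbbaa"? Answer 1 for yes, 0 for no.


Check if "deb" is a subsequence of "eadcbbbaa"
Greedy scan:
  Position 0 ('e'): no match needed
  Position 1 ('a'): no match needed
  Position 2 ('d'): matches sub[0] = 'd'
  Position 3 ('c'): no match needed
  Position 4 ('b'): no match needed
  Position 5 ('b'): no match needed
  Position 6 ('b'): no match needed
  Position 7 ('a'): no match needed
  Position 8 ('a'): no match needed
Only matched 1/3 characters => not a subsequence

0


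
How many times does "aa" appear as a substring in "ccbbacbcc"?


Searching for "aa" in "ccbbacbcc"
Scanning each position:
  Position 0: "cc" => no
  Position 1: "cb" => no
  Position 2: "bb" => no
  Position 3: "ba" => no
  Position 4: "ac" => no
  Position 5: "cb" => no
  Position 6: "bc" => no
  Position 7: "cc" => no
Total occurrences: 0

0


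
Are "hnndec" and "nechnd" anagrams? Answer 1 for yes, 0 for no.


Strings: "hnndec", "nechnd"
Sorted first:  cdehnn
Sorted second: cdehnn
Sorted forms match => anagrams

1


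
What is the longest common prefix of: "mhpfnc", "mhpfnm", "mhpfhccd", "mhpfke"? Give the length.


Words: mhpfnc, mhpfnm, mhpfhccd, mhpfke
  Position 0: all 'm' => match
  Position 1: all 'h' => match
  Position 2: all 'p' => match
  Position 3: all 'f' => match
  Position 4: ('n', 'n', 'h', 'k') => mismatch, stop
LCP = "mhpf" (length 4)

4


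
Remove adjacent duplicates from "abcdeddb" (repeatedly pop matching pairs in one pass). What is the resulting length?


Input: abcdeddb
Stack-based adjacent duplicate removal:
  Read 'a': push. Stack: a
  Read 'b': push. Stack: ab
  Read 'c': push. Stack: abc
  Read 'd': push. Stack: abcd
  Read 'e': push. Stack: abcde
  Read 'd': push. Stack: abcded
  Read 'd': matches stack top 'd' => pop. Stack: abcde
  Read 'b': push. Stack: abcdeb
Final stack: "abcdeb" (length 6)

6


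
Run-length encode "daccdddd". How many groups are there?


Input: daccdddd
Scanning for consecutive runs:
  Group 1: 'd' x 1 (positions 0-0)
  Group 2: 'a' x 1 (positions 1-1)
  Group 3: 'c' x 2 (positions 2-3)
  Group 4: 'd' x 4 (positions 4-7)
Total groups: 4

4


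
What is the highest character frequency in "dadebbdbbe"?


Input: dadebbdbbe
Character counts:
  'a': 1
  'b': 4
  'd': 3
  'e': 2
Maximum frequency: 4

4


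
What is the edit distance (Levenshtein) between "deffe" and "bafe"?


Computing edit distance: "deffe" -> "bafe"
DP table:
           b    a    f    e
      0    1    2    3    4
  d   1    1    2    3    4
  e   2    2    2    3    3
  f   3    3    3    2    3
  f   4    4    4    3    3
  e   5    5    5    4    3
Edit distance = dp[5][4] = 3

3


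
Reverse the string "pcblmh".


Input: pcblmh
Reading characters right to left:
  Position 5: 'h'
  Position 4: 'm'
  Position 3: 'l'
  Position 2: 'b'
  Position 1: 'c'
  Position 0: 'p'
Reversed: hmlbcp

hmlbcp


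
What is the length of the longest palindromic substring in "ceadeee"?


Input: "ceadeee"
Checking substrings for palindromes:
  [4:7] "eee" (len 3) => palindrome
  [4:6] "ee" (len 2) => palindrome
  [5:7] "ee" (len 2) => palindrome
Longest palindromic substring: "eee" with length 3

3


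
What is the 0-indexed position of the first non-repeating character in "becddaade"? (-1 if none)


Input: becddaade
Character frequencies:
  'a': 2
  'b': 1
  'c': 1
  'd': 3
  'e': 2
Scanning left to right for freq == 1:
  Position 0 ('b'): unique! => answer = 0

0


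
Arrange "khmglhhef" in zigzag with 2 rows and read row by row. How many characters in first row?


Zigzag "khmglhhef" into 2 rows:
Placing characters:
  'k' => row 0
  'h' => row 1
  'm' => row 0
  'g' => row 1
  'l' => row 0
  'h' => row 1
  'h' => row 0
  'e' => row 1
  'f' => row 0
Rows:
  Row 0: "kmlhf"
  Row 1: "hghe"
First row length: 5

5


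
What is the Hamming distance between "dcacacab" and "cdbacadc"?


Comparing "dcacacab" and "cdbacadc" position by position:
  Position 0: 'd' vs 'c' => differ
  Position 1: 'c' vs 'd' => differ
  Position 2: 'a' vs 'b' => differ
  Position 3: 'c' vs 'a' => differ
  Position 4: 'a' vs 'c' => differ
  Position 5: 'c' vs 'a' => differ
  Position 6: 'a' vs 'd' => differ
  Position 7: 'b' vs 'c' => differ
Total differences (Hamming distance): 8

8


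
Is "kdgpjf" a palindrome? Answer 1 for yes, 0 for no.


Input: kdgpjf
Reversed: fjpgdk
  Compare pos 0 ('k') with pos 5 ('f'): MISMATCH
  Compare pos 1 ('d') with pos 4 ('j'): MISMATCH
  Compare pos 2 ('g') with pos 3 ('p'): MISMATCH
Result: not a palindrome

0


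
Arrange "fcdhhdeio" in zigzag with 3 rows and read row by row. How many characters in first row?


Zigzag "fcdhhdeio" into 3 rows:
Placing characters:
  'f' => row 0
  'c' => row 1
  'd' => row 2
  'h' => row 1
  'h' => row 0
  'd' => row 1
  'e' => row 2
  'i' => row 1
  'o' => row 0
Rows:
  Row 0: "fho"
  Row 1: "chdi"
  Row 2: "de"
First row length: 3

3


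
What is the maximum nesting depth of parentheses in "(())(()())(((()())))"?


Input: "(())(()())(((()())))"
Tracking depth:
  Position 0 '(': depth becomes 1
  Position 1 '(': depth becomes 2
  Position 2 ')': depth becomes 1
  Position 3 ')': depth becomes 0
  Position 4 '(': depth becomes 1
  Position 5 '(': depth becomes 2
  Position 6 ')': depth becomes 1
  Position 7 '(': depth becomes 2
  Position 8 ')': depth becomes 1
  Position 9 ')': depth becomes 0
  Position 10 '(': depth becomes 1
  Position 11 '(': depth becomes 2
  Position 12 '(': depth becomes 3
  Position 13 '(': depth becomes 4
  Position 14 ')': depth becomes 3
  Position 15 '(': depth becomes 4
  Position 16 ')': depth becomes 3
  Position 17 ')': depth becomes 2
  Position 18 ')': depth becomes 1
  Position 19 ')': depth becomes 0
Maximum depth reached: 4

4


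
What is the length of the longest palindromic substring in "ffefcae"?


Input: "ffefcae"
Checking substrings for palindromes:
  [1:4] "fef" (len 3) => palindrome
  [0:2] "ff" (len 2) => palindrome
Longest palindromic substring: "fef" with length 3

3


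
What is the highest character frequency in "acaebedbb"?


Input: acaebedbb
Character counts:
  'a': 2
  'b': 3
  'c': 1
  'd': 1
  'e': 2
Maximum frequency: 3

3


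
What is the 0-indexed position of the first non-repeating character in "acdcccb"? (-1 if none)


Input: acdcccb
Character frequencies:
  'a': 1
  'b': 1
  'c': 4
  'd': 1
Scanning left to right for freq == 1:
  Position 0 ('a'): unique! => answer = 0

0


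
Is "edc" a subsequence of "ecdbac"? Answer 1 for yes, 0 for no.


Check if "edc" is a subsequence of "ecdbac"
Greedy scan:
  Position 0 ('e'): matches sub[0] = 'e'
  Position 1 ('c'): no match needed
  Position 2 ('d'): matches sub[1] = 'd'
  Position 3 ('b'): no match needed
  Position 4 ('a'): no match needed
  Position 5 ('c'): matches sub[2] = 'c'
All 3 characters matched => is a subsequence

1


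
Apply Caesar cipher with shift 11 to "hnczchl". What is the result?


Caesar cipher: shift "hnczchl" by 11
  'h' (pos 7) + 11 = pos 18 = 's'
  'n' (pos 13) + 11 = pos 24 = 'y'
  'c' (pos 2) + 11 = pos 13 = 'n'
  'z' (pos 25) + 11 = pos 10 = 'k'
  'c' (pos 2) + 11 = pos 13 = 'n'
  'h' (pos 7) + 11 = pos 18 = 's'
  'l' (pos 11) + 11 = pos 22 = 'w'
Result: synknsw

synknsw


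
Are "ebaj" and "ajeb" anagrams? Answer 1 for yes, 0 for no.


Strings: "ebaj", "ajeb"
Sorted first:  abej
Sorted second: abej
Sorted forms match => anagrams

1


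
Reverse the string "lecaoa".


Input: lecaoa
Reading characters right to left:
  Position 5: 'a'
  Position 4: 'o'
  Position 3: 'a'
  Position 2: 'c'
  Position 1: 'e'
  Position 0: 'l'
Reversed: aoacel

aoacel


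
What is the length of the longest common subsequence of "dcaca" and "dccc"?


LCS of "dcaca" and "dccc"
DP table:
           d    c    c    c
      0    0    0    0    0
  d   0    1    1    1    1
  c   0    1    2    2    2
  a   0    1    2    2    2
  c   0    1    2    3    3
  a   0    1    2    3    3
LCS length = dp[5][4] = 3

3


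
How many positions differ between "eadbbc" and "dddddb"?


Comparing "eadbbc" and "dddddb" position by position:
  Position 0: 'e' vs 'd' => DIFFER
  Position 1: 'a' vs 'd' => DIFFER
  Position 2: 'd' vs 'd' => same
  Position 3: 'b' vs 'd' => DIFFER
  Position 4: 'b' vs 'd' => DIFFER
  Position 5: 'c' vs 'b' => DIFFER
Positions that differ: 5

5


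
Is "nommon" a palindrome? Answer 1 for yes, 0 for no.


Input: nommon
Reversed: nommon
  Compare pos 0 ('n') with pos 5 ('n'): match
  Compare pos 1 ('o') with pos 4 ('o'): match
  Compare pos 2 ('m') with pos 3 ('m'): match
Result: palindrome

1


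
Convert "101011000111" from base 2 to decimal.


Input: "101011000111" in base 2
Positional expansion:
  Digit '1' (value 1) x 2^11 = 2048
  Digit '0' (value 0) x 2^10 = 0
  Digit '1' (value 1) x 2^9 = 512
  Digit '0' (value 0) x 2^8 = 0
  Digit '1' (value 1) x 2^7 = 128
  Digit '1' (value 1) x 2^6 = 64
  Digit '0' (value 0) x 2^5 = 0
  Digit '0' (value 0) x 2^4 = 0
  Digit '0' (value 0) x 2^3 = 0
  Digit '1' (value 1) x 2^2 = 4
  Digit '1' (value 1) x 2^1 = 2
  Digit '1' (value 1) x 2^0 = 1
Sum = 2759

2759


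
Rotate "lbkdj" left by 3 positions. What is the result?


Input: "lbkdj", rotate left by 3
First 3 characters: "lbk"
Remaining characters: "dj"
Concatenate remaining + first: "dj" + "lbk" = "djlbk"

djlbk


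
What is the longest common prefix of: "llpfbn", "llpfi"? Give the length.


Words: llpfbn, llpfi
  Position 0: all 'l' => match
  Position 1: all 'l' => match
  Position 2: all 'p' => match
  Position 3: all 'f' => match
  Position 4: ('b', 'i') => mismatch, stop
LCP = "llpf" (length 4)

4


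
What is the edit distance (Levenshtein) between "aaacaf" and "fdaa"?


Computing edit distance: "aaacaf" -> "fdaa"
DP table:
           f    d    a    a
      0    1    2    3    4
  a   1    1    2    2    3
  a   2    2    2    2    2
  a   3    3    3    2    2
  c   4    4    4    3    3
  a   5    5    5    4    3
  f   6    5    6    5    4
Edit distance = dp[6][4] = 4

4


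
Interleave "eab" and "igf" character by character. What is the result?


Interleaving "eab" and "igf":
  Position 0: 'e' from first, 'i' from second => "ei"
  Position 1: 'a' from first, 'g' from second => "ag"
  Position 2: 'b' from first, 'f' from second => "bf"
Result: eiagbf

eiagbf


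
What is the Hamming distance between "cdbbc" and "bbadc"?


Comparing "cdbbc" and "bbadc" position by position:
  Position 0: 'c' vs 'b' => differ
  Position 1: 'd' vs 'b' => differ
  Position 2: 'b' vs 'a' => differ
  Position 3: 'b' vs 'd' => differ
  Position 4: 'c' vs 'c' => same
Total differences (Hamming distance): 4

4


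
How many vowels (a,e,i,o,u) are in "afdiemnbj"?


Input: afdiemnbj
Checking each character:
  'a' at position 0: vowel (running total: 1)
  'f' at position 1: consonant
  'd' at position 2: consonant
  'i' at position 3: vowel (running total: 2)
  'e' at position 4: vowel (running total: 3)
  'm' at position 5: consonant
  'n' at position 6: consonant
  'b' at position 7: consonant
  'j' at position 8: consonant
Total vowels: 3

3


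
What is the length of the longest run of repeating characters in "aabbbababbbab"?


Input: "aabbbababbbab"
Scanning for longest run:
  Position 1 ('a'): continues run of 'a', length=2
  Position 2 ('b'): new char, reset run to 1
  Position 3 ('b'): continues run of 'b', length=2
  Position 4 ('b'): continues run of 'b', length=3
  Position 5 ('a'): new char, reset run to 1
  Position 6 ('b'): new char, reset run to 1
  Position 7 ('a'): new char, reset run to 1
  Position 8 ('b'): new char, reset run to 1
  Position 9 ('b'): continues run of 'b', length=2
  Position 10 ('b'): continues run of 'b', length=3
  Position 11 ('a'): new char, reset run to 1
  Position 12 ('b'): new char, reset run to 1
Longest run: 'b' with length 3

3


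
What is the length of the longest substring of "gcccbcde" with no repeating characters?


Input: "gcccbcde"
Sliding window (track last position of each char):
  Position 0 ('g'): window [0,0] length 1 -- new best
  Position 1 ('c'): window [0,1] length 2 -- new best
  Position 2 ('c'): repeat (last at 1), move window start to 2
  Position 2 ('c'): window [2,2] length 1
  Position 3 ('c'): repeat (last at 2), move window start to 3
  Position 3 ('c'): window [3,3] length 1
  Position 4 ('b'): window [3,4] length 2
  Position 5 ('c'): repeat (last at 3), move window start to 4
  Position 5 ('c'): window [4,5] length 2
  Position 6 ('d'): window [4,6] length 3 -- new best
  Position 7 ('e'): window [4,7] length 4 -- new best
Longest substring with no repeats: "bcde" with length 4

4


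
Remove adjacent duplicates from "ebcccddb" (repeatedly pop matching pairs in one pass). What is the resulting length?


Input: ebcccddb
Stack-based adjacent duplicate removal:
  Read 'e': push. Stack: e
  Read 'b': push. Stack: eb
  Read 'c': push. Stack: ebc
  Read 'c': matches stack top 'c' => pop. Stack: eb
  Read 'c': push. Stack: ebc
  Read 'd': push. Stack: ebcd
  Read 'd': matches stack top 'd' => pop. Stack: ebc
  Read 'b': push. Stack: ebcb
Final stack: "ebcb" (length 4)

4


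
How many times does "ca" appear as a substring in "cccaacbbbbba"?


Searching for "ca" in "cccaacbbbbba"
Scanning each position:
  Position 0: "cc" => no
  Position 1: "cc" => no
  Position 2: "ca" => MATCH
  Position 3: "aa" => no
  Position 4: "ac" => no
  Position 5: "cb" => no
  Position 6: "bb" => no
  Position 7: "bb" => no
  Position 8: "bb" => no
  Position 9: "bb" => no
  Position 10: "ba" => no
Total occurrences: 1

1


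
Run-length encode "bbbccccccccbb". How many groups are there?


Input: bbbccccccccbb
Scanning for consecutive runs:
  Group 1: 'b' x 3 (positions 0-2)
  Group 2: 'c' x 8 (positions 3-10)
  Group 3: 'b' x 2 (positions 11-12)
Total groups: 3

3


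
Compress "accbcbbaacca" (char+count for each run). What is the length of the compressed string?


Input: accbcbbaacca
Runs:
  'a' x 1 => "a1"
  'c' x 2 => "c2"
  'b' x 1 => "b1"
  'c' x 1 => "c1"
  'b' x 2 => "b2"
  'a' x 2 => "a2"
  'c' x 2 => "c2"
  'a' x 1 => "a1"
Compressed: "a1c2b1c1b2a2c2a1"
Compressed length: 16

16


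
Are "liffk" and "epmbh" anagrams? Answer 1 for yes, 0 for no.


Strings: "liffk", "epmbh"
Sorted first:  ffikl
Sorted second: behmp
Differ at position 0: 'f' vs 'b' => not anagrams

0


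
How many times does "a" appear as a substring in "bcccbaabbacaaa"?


Searching for "a" in "bcccbaabbacaaa"
Scanning each position:
  Position 0: "b" => no
  Position 1: "c" => no
  Position 2: "c" => no
  Position 3: "c" => no
  Position 4: "b" => no
  Position 5: "a" => MATCH
  Position 6: "a" => MATCH
  Position 7: "b" => no
  Position 8: "b" => no
  Position 9: "a" => MATCH
  Position 10: "c" => no
  Position 11: "a" => MATCH
  Position 12: "a" => MATCH
  Position 13: "a" => MATCH
Total occurrences: 6

6


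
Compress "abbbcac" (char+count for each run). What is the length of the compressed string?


Input: abbbcac
Runs:
  'a' x 1 => "a1"
  'b' x 3 => "b3"
  'c' x 1 => "c1"
  'a' x 1 => "a1"
  'c' x 1 => "c1"
Compressed: "a1b3c1a1c1"
Compressed length: 10

10


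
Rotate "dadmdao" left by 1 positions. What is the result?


Input: "dadmdao", rotate left by 1
First 1 characters: "d"
Remaining characters: "admdao"
Concatenate remaining + first: "admdao" + "d" = "admdaod"

admdaod


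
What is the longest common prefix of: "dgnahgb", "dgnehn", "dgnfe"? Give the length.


Words: dgnahgb, dgnehn, dgnfe
  Position 0: all 'd' => match
  Position 1: all 'g' => match
  Position 2: all 'n' => match
  Position 3: ('a', 'e', 'f') => mismatch, stop
LCP = "dgn" (length 3)

3


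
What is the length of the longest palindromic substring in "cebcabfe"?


Input: "cebcabfe"
Checking substrings for palindromes:
  No multi-char palindromic substrings found
Longest palindromic substring: "c" with length 1

1


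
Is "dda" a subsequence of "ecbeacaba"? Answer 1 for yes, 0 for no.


Check if "dda" is a subsequence of "ecbeacaba"
Greedy scan:
  Position 0 ('e'): no match needed
  Position 1 ('c'): no match needed
  Position 2 ('b'): no match needed
  Position 3 ('e'): no match needed
  Position 4 ('a'): no match needed
  Position 5 ('c'): no match needed
  Position 6 ('a'): no match needed
  Position 7 ('b'): no match needed
  Position 8 ('a'): no match needed
Only matched 0/3 characters => not a subsequence

0
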